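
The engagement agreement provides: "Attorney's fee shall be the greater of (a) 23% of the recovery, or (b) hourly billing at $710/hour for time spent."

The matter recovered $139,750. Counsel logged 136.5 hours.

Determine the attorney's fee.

(a) 23% of $139,750 = $32,142.50
(b) 136.5 × $710 = $96,915.00
The greater is (b): $96,915.00.

$96,915.00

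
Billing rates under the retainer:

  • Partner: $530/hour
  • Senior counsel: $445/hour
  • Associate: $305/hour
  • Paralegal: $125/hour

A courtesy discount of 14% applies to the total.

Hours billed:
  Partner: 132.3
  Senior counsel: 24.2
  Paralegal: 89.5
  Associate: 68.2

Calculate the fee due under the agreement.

$97,073.79

Partner: 132.3 × $530 = $70,119.00
Senior counsel: 24.2 × $445 = $10,769.00
Associate: 68.2 × $305 = $20,801.00
Paralegal: 89.5 × $125 = $11,187.50
Subtotal: $112,876.50
Less 14% discount: −$15,802.71
Total: $112,876.50 − $15,802.71 = $97,073.79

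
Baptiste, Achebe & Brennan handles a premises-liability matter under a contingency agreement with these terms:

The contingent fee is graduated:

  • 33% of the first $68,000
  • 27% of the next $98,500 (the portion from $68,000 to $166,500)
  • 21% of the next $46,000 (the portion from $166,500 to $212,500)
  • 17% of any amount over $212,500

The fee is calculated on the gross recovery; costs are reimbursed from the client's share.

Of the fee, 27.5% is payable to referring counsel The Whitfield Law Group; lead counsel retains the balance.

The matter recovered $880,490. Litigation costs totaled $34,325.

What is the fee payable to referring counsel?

Fee base is the gross recovery, $880,490; costs are reimbursed separately.
First $68,000 at 33% = $22,440.00
Next $98,500 at 27% = $26,595.00
Next $46,000 at 21% = $9,660.00
Remaining $667,990 at 17% = $113,558.30
Fee: $22,440.00 + $26,595.00 + $9,660.00 + $113,558.30 = $172,253.30
Referral share: 27.5% of $172,253.30 = $47,369.66; lead counsel retains $172,253.30 − $47,369.66 = $124,883.64.

$47,369.66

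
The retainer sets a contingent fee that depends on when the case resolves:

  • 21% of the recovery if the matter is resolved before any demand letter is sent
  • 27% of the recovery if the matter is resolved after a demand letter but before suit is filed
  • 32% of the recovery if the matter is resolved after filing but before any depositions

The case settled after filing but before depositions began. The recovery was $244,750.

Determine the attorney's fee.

The matter settled after filing but before depositions began, so the 32% rate applies.
$244,750 × 32% = $78,320.00

$78,320.00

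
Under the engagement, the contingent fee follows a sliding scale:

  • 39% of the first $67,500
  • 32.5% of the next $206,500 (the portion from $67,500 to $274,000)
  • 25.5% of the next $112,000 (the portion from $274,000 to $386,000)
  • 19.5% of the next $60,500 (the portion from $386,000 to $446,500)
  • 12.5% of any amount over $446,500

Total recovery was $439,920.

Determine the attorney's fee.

First $67,500 at 39% = $26,325.00
Next $206,500 at 32.5% = $67,112.50
Next $112,000 at 25.5% = $28,560.00
Remaining $53,920 at 19.5% = $10,514.40
Fee: $26,325.00 + $67,112.50 + $28,560.00 + $10,514.40 = $132,511.90

$132,511.90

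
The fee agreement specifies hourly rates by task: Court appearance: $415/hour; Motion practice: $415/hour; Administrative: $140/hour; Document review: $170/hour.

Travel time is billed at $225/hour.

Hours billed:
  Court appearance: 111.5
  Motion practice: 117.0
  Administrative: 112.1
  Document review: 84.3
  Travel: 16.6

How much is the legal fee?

$128,587.50

Court appearance: 111.5 × $415 = $46,272.50
Motion practice: 117.0 × $415 = $48,555.00
Administrative: 112.1 × $140 = $15,694.00
Document review: 84.3 × $170 = $14,331.00
Subtotal: $46,272.50 + $48,555.00 + $15,694.00 + $14,331.00 = $124,852.50
Travel: 16.6 × $225 = $3,735.00
Total: $124,852.50 + $3,735.00 = $128,587.50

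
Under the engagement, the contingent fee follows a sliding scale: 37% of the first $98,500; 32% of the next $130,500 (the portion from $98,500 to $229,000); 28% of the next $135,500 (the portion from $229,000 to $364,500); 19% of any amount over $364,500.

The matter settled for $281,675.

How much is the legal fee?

First $98,500 at 37% = $36,445.00
Next $130,500 at 32% = $41,760.00
Remaining $52,675 at 28% = $14,749.00
Fee: $36,445.00 + $41,760.00 + $14,749.00 = $92,954.00

$92,954.00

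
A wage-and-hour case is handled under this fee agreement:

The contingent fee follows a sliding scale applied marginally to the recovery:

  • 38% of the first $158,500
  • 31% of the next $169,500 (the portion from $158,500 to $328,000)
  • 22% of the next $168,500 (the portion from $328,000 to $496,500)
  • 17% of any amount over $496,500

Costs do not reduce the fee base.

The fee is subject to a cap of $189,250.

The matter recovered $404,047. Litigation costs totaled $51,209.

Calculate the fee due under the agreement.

Fee base is the gross recovery, $404,047; costs are reimbursed separately.
First $158,500 at 38% = $60,230.00
Next $169,500 at 31% = $52,545.00
Remaining $76,047 at 22% = $16,730.34
Fee: $60,230.00 + $52,545.00 + $16,730.34 = $129,505.34
$129,505.34 is under the $189,250 cap.

$129,505.34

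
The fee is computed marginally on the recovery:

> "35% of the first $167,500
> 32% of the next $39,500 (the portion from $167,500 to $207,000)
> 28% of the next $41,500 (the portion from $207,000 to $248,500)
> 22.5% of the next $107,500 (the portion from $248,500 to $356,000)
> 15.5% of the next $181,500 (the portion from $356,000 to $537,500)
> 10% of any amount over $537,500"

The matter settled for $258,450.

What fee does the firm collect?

$85,123.75

First $167,500 at 35% = $58,625.00
Next $39,500 at 32% = $12,640.00
Next $41,500 at 28% = $11,620.00
Remaining $9,950 at 22.5% = $2,238.75
Fee: $58,625.00 + $12,640.00 + $11,620.00 + $2,238.75 = $85,123.75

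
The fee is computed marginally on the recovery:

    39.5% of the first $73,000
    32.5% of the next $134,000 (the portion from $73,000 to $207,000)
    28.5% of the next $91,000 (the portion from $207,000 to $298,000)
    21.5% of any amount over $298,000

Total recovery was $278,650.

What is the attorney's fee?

$92,805.25

First $73,000 at 39.5% = $28,835.00
Next $134,000 at 32.5% = $43,550.00
Remaining $71,650 at 28.5% = $20,420.25
Fee: $28,835.00 + $43,550.00 + $20,420.25 = $92,805.25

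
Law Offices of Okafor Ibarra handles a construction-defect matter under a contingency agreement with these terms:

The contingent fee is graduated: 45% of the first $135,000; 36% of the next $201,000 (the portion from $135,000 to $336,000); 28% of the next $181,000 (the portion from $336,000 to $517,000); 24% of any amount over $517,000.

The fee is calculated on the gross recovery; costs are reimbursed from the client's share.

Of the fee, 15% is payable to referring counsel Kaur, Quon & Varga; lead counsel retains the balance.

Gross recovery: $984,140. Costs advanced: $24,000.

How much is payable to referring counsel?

Fee base is the gross recovery, $984,140; costs are reimbursed separately.
First $135,000 at 45% = $60,750.00
Next $201,000 at 36% = $72,360.00
Next $181,000 at 28% = $50,680.00
Remaining $467,140 at 24% = $112,113.60
Fee: $60,750.00 + $72,360.00 + $50,680.00 + $112,113.60 = $295,903.60
Referral share: 15% of $295,903.60 = $44,385.54; lead counsel retains $295,903.60 − $44,385.54 = $251,518.06.

$44,385.54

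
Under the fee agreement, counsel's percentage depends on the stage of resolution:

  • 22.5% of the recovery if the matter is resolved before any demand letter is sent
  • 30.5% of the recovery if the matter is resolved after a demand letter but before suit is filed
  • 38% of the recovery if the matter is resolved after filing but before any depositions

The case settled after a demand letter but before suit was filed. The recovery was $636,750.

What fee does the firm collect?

$194,208.75

The matter settled after a demand letter but before suit was filed, so the 30.5% rate applies.
$636,750 × 30.5% = $194,208.75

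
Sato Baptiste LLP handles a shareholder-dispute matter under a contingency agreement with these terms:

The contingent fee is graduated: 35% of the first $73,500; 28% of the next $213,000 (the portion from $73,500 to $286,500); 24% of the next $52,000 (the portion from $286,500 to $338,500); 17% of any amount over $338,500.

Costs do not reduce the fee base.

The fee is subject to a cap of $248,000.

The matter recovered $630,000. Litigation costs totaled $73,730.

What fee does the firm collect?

$147,400.00

Fee base is the gross recovery, $630,000; costs are reimbursed separately.
First $73,500 at 35% = $25,725.00
Next $213,000 at 28% = $59,640.00
Next $52,000 at 24% = $12,480.00
Remaining $291,500 at 17% = $49,555.00
Fee: $25,725.00 + $59,640.00 + $12,480.00 + $49,555.00 = $147,400.00
$147,400.00 is under the $248,000 cap.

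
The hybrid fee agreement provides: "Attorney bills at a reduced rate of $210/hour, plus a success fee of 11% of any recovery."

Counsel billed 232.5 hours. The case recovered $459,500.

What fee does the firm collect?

$99,370.00

Hourly: 232.5 × $210 = $48,825.00
Success fee: 11% of $459,500 = $50,545.00
Total: $48,825.00 + $50,545.00 = $99,370.00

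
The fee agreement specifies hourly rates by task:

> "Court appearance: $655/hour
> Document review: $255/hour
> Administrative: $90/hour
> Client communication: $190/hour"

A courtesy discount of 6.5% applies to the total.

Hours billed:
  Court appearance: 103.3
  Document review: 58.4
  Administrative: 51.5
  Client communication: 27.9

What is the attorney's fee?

Court appearance: 103.3 × $655 = $67,661.50
Document review: 58.4 × $255 = $14,892.00
Administrative: 51.5 × $90 = $4,635.00
Client communication: 27.9 × $190 = $5,301.00
Subtotal: $92,489.50
Less 6.5% discount: −$6,011.82
Total: $92,489.50 − $6,011.82 = $86,477.68

$86,477.68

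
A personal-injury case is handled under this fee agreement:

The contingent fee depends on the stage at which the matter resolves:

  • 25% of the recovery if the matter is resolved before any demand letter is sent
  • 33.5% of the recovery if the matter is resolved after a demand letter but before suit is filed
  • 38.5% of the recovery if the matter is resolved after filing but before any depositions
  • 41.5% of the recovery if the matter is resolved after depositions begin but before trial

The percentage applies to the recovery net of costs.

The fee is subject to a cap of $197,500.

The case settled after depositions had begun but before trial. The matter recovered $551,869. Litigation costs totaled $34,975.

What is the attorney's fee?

$197,500.00

Fee base (net of costs): $551,869 − $34,975 = $516,894
The matter settled after depositions had begun but before trial, so the 41.5% rate applies.
$516,894 × 41.5% = $214,511.01
$214,511.01 exceeds the $197,500 cap, so the fee is capped at $197,500.00.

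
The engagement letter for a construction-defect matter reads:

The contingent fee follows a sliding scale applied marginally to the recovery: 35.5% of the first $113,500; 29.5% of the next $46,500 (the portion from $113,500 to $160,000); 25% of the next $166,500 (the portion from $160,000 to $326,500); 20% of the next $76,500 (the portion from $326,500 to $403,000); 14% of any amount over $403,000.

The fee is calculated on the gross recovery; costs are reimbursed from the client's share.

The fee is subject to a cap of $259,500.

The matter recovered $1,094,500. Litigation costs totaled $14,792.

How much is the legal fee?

$207,745.00

Fee base is the gross recovery, $1,094,500; costs are reimbursed separately.
First $113,500 at 35.5% = $40,292.50
Next $46,500 at 29.5% = $13,717.50
Next $166,500 at 25% = $41,625.00
Next $76,500 at 20% = $15,300.00
Remaining $691,500 at 14% = $96,810.00
Fee: $40,292.50 + $13,717.50 + $41,625.00 + $15,300.00 + $96,810.00 = $207,745.00
$207,745.00 is under the $259,500 cap.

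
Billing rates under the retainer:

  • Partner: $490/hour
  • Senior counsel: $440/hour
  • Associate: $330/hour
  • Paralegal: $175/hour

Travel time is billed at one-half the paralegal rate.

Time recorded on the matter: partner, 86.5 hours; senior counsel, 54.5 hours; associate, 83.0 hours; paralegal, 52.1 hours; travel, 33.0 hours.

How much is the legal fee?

Partner: 86.5 × $490 = $42,385.00
Senior counsel: 54.5 × $440 = $23,980.00
Associate: 83.0 × $330 = $27,390.00
Paralegal: 52.1 × $175 = $9,117.50
Subtotal: $42,385.00 + $23,980.00 + $27,390.00 + $9,117.50 = $102,872.50
Travel: 33.0 × ($175 ÷ 2) = 33.0 × $87.50 = $2,887.50
Total: $102,872.50 + $2,887.50 = $105,760.00

$105,760.00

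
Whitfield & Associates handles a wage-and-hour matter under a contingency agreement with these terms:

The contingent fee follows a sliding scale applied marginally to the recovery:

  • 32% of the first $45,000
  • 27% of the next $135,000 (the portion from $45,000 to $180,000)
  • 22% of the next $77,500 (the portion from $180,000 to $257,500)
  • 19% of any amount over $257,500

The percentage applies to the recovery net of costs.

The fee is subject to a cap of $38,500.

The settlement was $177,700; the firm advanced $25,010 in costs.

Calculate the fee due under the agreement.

$38,500.00

Fee base (net of costs): $177,700 − $25,010 = $152,690
First $45,000 at 32% = $14,400.00
Remaining $107,690 at 27% = $29,076.30
Fee: $14,400.00 + $29,076.30 = $43,476.30
$43,476.30 exceeds the $38,500 cap, so the fee is capped at $38,500.00.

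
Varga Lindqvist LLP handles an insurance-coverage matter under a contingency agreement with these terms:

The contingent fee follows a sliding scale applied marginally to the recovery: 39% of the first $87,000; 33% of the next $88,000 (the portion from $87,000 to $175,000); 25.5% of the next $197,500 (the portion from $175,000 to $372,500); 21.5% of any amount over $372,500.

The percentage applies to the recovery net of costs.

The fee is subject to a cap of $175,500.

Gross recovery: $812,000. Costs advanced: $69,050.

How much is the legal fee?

Fee base (net of costs): $812,000 − $69,050 = $742,950
First $87,000 at 39% = $33,930.00
Next $88,000 at 33% = $29,040.00
Next $197,500 at 25.5% = $50,362.50
Remaining $370,450 at 21.5% = $79,646.75
Fee: $33,930.00 + $29,040.00 + $50,362.50 + $79,646.75 = $192,979.25
$192,979.25 exceeds the $175,500 cap, so the fee is capped at $175,500.00.

$175,500.00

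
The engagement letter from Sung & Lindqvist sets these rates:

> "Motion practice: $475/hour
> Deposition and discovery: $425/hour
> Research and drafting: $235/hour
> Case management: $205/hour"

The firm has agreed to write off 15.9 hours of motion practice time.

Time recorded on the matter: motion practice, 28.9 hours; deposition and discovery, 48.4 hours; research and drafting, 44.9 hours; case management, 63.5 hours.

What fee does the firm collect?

Motion practice: 28.9 × $475 = $13,727.50
Deposition and discovery: 48.4 × $425 = $20,570.00
Research and drafting: 44.9 × $235 = $10,551.50
Case management: 63.5 × $205 = $13,017.50
Subtotal: $57,866.50
Write-off: 15.9 × $475 = $7,552.50
Total: $57,866.50 − $7,552.50 = $50,314.00

$50,314.00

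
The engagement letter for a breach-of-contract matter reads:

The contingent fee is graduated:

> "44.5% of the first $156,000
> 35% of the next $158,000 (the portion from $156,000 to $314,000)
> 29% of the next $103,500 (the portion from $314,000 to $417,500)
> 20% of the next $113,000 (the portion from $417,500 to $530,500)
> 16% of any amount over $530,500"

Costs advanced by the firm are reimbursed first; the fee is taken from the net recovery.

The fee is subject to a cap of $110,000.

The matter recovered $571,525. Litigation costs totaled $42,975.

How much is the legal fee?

$110,000.00

Fee base (net of costs): $571,525 − $42,975 = $528,550
First $156,000 at 44.5% = $69,420.00
Next $158,000 at 35% = $55,300.00
Next $103,500 at 29% = $30,015.00
Remaining $111,050 at 20% = $22,210.00
Fee: $69,420.00 + $55,300.00 + $30,015.00 + $22,210.00 = $176,945.00
$176,945.00 exceeds the $110,000 cap, so the fee is capped at $110,000.00.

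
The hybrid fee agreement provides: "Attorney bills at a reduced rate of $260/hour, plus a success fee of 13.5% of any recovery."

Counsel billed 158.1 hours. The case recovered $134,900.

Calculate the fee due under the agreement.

Hourly: 158.1 × $260 = $41,106.00
Success fee: 13.5% of $134,900 = $18,211.50
Total: $41,106.00 + $18,211.50 = $59,317.50

$59,317.50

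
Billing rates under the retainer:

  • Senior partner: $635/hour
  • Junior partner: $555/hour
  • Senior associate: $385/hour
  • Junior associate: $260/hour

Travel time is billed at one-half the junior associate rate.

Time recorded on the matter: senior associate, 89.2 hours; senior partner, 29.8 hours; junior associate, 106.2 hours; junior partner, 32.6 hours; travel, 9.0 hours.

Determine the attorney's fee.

Senior partner: 29.8 × $635 = $18,923.00
Junior partner: 32.6 × $555 = $18,093.00
Senior associate: 89.2 × $385 = $34,342.00
Junior associate: 106.2 × $260 = $27,612.00
Subtotal: $18,923.00 + $18,093.00 + $34,342.00 + $27,612.00 = $98,970.00
Travel: 9.0 × ($260 ÷ 2) = 9.0 × $130.00 = $1,170.00
Total: $98,970.00 + $1,170.00 = $100,140.00

$100,140.00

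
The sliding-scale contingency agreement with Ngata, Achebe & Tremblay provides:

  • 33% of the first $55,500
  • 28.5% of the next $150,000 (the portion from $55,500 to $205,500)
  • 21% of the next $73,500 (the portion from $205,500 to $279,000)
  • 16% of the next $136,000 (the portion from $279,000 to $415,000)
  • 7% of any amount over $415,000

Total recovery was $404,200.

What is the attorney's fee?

$96,532.00

First $55,500 at 33% = $18,315.00
Next $150,000 at 28.5% = $42,750.00
Next $73,500 at 21% = $15,435.00
Remaining $125,200 at 16% = $20,032.00
Fee: $18,315.00 + $42,750.00 + $15,435.00 + $20,032.00 = $96,532.00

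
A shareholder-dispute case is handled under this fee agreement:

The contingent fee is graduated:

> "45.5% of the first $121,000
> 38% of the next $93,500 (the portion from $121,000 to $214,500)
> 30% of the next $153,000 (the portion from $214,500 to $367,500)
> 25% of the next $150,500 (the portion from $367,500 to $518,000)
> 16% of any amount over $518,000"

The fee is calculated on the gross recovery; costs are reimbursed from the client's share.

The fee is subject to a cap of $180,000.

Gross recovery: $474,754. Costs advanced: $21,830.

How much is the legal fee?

Fee base is the gross recovery, $474,754; costs are reimbursed separately.
First $121,000 at 45.5% = $55,055.00
Next $93,500 at 38% = $35,530.00
Next $153,000 at 30% = $45,900.00
Remaining $107,254 at 25% = $26,813.50
Fee: $55,055.00 + $35,530.00 + $45,900.00 + $26,813.50 = $163,298.50
$163,298.50 is under the $180,000 cap.

$163,298.50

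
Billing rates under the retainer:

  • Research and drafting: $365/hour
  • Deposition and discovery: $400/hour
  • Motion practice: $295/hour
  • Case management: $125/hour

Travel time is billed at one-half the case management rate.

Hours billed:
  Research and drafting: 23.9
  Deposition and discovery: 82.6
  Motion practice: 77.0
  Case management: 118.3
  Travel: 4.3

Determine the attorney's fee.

Research and drafting: 23.9 × $365 = $8,723.50
Deposition and discovery: 82.6 × $400 = $33,040.00
Motion practice: 77.0 × $295 = $22,715.00
Case management: 118.3 × $125 = $14,787.50
Subtotal: $8,723.50 + $33,040.00 + $22,715.00 + $14,787.50 = $79,266.00
Travel: 4.3 × ($125 ÷ 2) = 4.3 × $62.50 = $268.75
Total: $79,266.00 + $268.75 = $79,534.75

$79,534.75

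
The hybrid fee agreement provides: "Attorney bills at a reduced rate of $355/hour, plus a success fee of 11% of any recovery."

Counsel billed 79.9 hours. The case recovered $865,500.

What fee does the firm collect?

$123,569.50

Hourly: 79.9 × $355 = $28,364.50
Success fee: 11% of $865,500 = $95,205.00
Total: $28,364.50 + $95,205.00 = $123,569.50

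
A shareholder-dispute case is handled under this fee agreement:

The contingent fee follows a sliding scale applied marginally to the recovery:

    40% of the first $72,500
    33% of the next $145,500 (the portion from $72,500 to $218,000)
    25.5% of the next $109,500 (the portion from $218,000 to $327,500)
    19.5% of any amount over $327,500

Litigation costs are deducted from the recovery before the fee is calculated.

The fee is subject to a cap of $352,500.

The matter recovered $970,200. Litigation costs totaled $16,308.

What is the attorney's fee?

Fee base (net of costs): $970,200 − $16,308 = $953,892
First $72,500 at 40% = $29,000.00
Next $145,500 at 33% = $48,015.00
Next $109,500 at 25.5% = $27,922.50
Remaining $626,392 at 19.5% = $122,146.44
Fee: $29,000.00 + $48,015.00 + $27,922.50 + $122,146.44 = $227,083.94
$227,083.94 is under the $352,500 cap.

$227,083.94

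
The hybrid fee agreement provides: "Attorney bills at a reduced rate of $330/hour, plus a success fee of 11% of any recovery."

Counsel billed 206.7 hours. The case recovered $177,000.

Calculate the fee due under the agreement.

Hourly: 206.7 × $330 = $68,211.00
Success fee: 11% of $177,000 = $19,470.00
Total: $68,211.00 + $19,470.00 = $87,681.00

$87,681.00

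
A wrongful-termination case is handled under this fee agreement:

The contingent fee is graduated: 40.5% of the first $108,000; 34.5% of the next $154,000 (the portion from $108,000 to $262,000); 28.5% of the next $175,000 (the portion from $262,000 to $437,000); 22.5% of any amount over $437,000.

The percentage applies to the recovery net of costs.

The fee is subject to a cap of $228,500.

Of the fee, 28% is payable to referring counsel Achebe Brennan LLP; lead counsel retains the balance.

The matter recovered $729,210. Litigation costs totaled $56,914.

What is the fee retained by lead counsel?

$143,774.35

Fee base (net of costs): $729,210 − $56,914 = $672,296
First $108,000 at 40.5% = $43,740.00
Next $154,000 at 34.5% = $53,130.00
Next $175,000 at 28.5% = $49,875.00
Remaining $235,296 at 22.5% = $52,941.60
Fee: $43,740.00 + $53,130.00 + $49,875.00 + $52,941.60 = $199,686.60
$199,686.60 is under the $228,500 cap.
Referral share: 28% of $199,686.60 = $55,912.25; lead counsel retains $199,686.60 − $55,912.25 = $143,774.35.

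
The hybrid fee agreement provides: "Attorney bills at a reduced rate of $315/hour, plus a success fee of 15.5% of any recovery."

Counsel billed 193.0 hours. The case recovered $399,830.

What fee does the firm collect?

$122,768.65

Hourly: 193.0 × $315 = $60,795.00
Success fee: 15.5% of $399,830 = $61,973.65
Total: $60,795.00 + $61,973.65 = $122,768.65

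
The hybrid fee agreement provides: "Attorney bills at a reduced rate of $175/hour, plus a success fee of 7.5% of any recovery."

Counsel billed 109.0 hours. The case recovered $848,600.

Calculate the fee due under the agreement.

Hourly: 109.0 × $175 = $19,075.00
Success fee: 7.5% of $848,600 = $63,645.00
Total: $19,075.00 + $63,645.00 = $82,720.00

$82,720.00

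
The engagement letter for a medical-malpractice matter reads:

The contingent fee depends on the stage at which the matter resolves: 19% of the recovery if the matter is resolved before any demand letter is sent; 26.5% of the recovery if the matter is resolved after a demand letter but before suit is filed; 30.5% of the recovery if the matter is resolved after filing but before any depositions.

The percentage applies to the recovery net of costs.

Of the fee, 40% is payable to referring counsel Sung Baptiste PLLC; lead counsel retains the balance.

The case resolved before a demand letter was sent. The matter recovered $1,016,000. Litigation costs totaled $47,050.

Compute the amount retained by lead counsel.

Fee base (net of costs): $1,016,000 − $47,050 = $968,950
The matter resolved before a demand letter was sent, so the 19% rate applies.
$968,950 × 19% = $184,100.50
Referral share: 40% of $184,100.50 = $73,640.20; lead counsel retains $184,100.50 − $73,640.20 = $110,460.30.

$110,460.30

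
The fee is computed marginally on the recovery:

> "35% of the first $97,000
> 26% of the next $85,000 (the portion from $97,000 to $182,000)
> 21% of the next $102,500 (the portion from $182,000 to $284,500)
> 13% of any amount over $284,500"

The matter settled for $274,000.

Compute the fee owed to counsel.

$75,370.00

First $97,000 at 35% = $33,950.00
Next $85,000 at 26% = $22,100.00
Remaining $92,000 at 21% = $19,320.00
Fee: $33,950.00 + $22,100.00 + $19,320.00 = $75,370.00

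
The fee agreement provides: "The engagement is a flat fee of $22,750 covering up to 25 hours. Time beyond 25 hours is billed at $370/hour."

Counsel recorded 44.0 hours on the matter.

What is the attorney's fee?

$29,780.00

Flat fee: $22,750.00
Excess hours: 44.0 − 25 = 19.0
Overrun: 19.0 × $370 = $7,030.00
Total: $22,750.00 + $7,030.00 = $29,780.00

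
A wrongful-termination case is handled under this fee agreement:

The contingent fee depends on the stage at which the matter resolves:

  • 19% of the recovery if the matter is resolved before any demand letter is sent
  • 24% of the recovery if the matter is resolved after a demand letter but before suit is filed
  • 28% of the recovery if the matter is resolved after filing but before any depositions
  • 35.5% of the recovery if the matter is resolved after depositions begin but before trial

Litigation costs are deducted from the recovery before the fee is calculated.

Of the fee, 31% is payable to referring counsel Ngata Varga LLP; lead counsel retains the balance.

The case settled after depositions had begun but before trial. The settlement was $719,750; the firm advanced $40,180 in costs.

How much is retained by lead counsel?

Fee base (net of costs): $719,750 − $40,180 = $679,570
The matter settled after depositions had begun but before trial, so the 35.5% rate applies.
$679,570 × 35.5% = $241,247.35
Referral share: 31% of $241,247.35 = $74,786.68; lead counsel retains $241,247.35 − $74,786.68 = $166,460.67.

$166,460.67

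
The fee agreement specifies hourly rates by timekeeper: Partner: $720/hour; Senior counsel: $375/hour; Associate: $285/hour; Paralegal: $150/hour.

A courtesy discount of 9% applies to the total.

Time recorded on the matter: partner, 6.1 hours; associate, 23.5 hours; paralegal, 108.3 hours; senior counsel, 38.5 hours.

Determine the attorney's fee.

$38,012.52

Partner: 6.1 × $720 = $4,392.00
Senior counsel: 38.5 × $375 = $14,437.50
Associate: 23.5 × $285 = $6,697.50
Paralegal: 108.3 × $150 = $16,245.00
Subtotal: $41,772.00
Less 9% discount: −$3,759.48
Total: $41,772.00 − $3,759.48 = $38,012.52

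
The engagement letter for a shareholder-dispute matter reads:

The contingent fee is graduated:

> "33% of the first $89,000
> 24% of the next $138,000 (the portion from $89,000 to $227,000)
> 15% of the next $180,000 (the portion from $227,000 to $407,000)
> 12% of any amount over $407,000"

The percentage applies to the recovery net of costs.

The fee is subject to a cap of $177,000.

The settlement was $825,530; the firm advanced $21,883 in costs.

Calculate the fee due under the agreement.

$137,087.64

Fee base (net of costs): $825,530 − $21,883 = $803,647
First $89,000 at 33% = $29,370.00
Next $138,000 at 24% = $33,120.00
Next $180,000 at 15% = $27,000.00
Remaining $396,647 at 12% = $47,597.64
Fee: $29,370.00 + $33,120.00 + $27,000.00 + $47,597.64 = $137,087.64
$137,087.64 is under the $177,000 cap.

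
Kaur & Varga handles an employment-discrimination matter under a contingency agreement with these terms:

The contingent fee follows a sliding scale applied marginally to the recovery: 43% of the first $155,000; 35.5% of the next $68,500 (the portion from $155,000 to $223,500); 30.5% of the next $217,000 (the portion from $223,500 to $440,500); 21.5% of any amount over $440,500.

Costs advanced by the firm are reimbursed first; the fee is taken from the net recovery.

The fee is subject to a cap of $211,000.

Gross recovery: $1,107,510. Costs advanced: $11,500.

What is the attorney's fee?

$211,000.00

Fee base (net of costs): $1,107,510 − $11,500 = $1,096,010
First $155,000 at 43% = $66,650.00
Next $68,500 at 35.5% = $24,317.50
Next $217,000 at 30.5% = $66,185.00
Remaining $655,510 at 21.5% = $140,934.65
Fee: $66,650.00 + $24,317.50 + $66,185.00 + $140,934.65 = $298,087.15
$298,087.15 exceeds the $211,000 cap, so the fee is capped at $211,000.00.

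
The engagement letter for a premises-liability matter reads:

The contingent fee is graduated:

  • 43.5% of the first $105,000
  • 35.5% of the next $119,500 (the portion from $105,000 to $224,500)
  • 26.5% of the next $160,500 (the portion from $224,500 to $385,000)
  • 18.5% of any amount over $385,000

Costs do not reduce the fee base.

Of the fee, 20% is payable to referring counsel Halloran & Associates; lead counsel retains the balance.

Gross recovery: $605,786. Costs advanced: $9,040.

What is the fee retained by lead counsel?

$137,180.33

Fee base is the gross recovery, $605,786; costs are reimbursed separately.
First $105,000 at 43.5% = $45,675.00
Next $119,500 at 35.5% = $42,422.50
Next $160,500 at 26.5% = $42,532.50
Remaining $220,786 at 18.5% = $40,845.41
Fee: $45,675.00 + $42,422.50 + $42,532.50 + $40,845.41 = $171,475.41
Referral share: 20% of $171,475.41 = $34,295.08; lead counsel retains $171,475.41 − $34,295.08 = $137,180.33.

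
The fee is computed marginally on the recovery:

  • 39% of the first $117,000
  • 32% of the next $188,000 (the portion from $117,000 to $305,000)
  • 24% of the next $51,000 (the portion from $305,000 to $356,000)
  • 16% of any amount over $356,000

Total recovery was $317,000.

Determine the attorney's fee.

First $117,000 at 39% = $45,630.00
Next $188,000 at 32% = $60,160.00
Remaining $12,000 at 24% = $2,880.00
Fee: $45,630.00 + $60,160.00 + $2,880.00 = $108,670.00

$108,670.00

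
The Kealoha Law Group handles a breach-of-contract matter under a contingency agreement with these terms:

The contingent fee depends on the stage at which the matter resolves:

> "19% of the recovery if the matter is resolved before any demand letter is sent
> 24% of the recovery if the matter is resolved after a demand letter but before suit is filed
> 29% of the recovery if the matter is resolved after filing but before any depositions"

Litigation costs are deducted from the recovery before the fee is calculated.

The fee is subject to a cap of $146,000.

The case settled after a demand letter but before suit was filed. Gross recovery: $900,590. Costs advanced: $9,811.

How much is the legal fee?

Fee base (net of costs): $900,590 − $9,811 = $890,779
The matter settled after a demand letter but before suit was filed, so the 24% rate applies.
$890,779 × 24% = $213,786.96
$213,786.96 exceeds the $146,000 cap, so the fee is capped at $146,000.00.

$146,000.00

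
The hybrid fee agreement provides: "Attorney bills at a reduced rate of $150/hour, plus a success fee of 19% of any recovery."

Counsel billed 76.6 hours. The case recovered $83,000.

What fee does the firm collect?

Hourly: 76.6 × $150 = $11,490.00
Success fee: 19% of $83,000 = $15,770.00
Total: $11,490.00 + $15,770.00 = $27,260.00

$27,260.00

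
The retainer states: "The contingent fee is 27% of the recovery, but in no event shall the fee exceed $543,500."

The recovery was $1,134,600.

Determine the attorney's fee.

$306,342.00

27% of $1,134,600 = $306,342.00
That is under the $543,500 cap.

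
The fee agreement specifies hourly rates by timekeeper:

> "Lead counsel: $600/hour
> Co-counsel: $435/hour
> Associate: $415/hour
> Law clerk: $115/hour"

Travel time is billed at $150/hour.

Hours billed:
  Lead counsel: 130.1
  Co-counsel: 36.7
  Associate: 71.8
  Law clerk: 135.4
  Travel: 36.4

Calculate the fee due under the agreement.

$144,852.50

Lead counsel: 130.1 × $600 = $78,060.00
Co-counsel: 36.7 × $435 = $15,964.50
Associate: 71.8 × $415 = $29,797.00
Law clerk: 135.4 × $115 = $15,571.00
Subtotal: $78,060.00 + $15,964.50 + $29,797.00 + $15,571.00 = $139,392.50
Travel: 36.4 × $150 = $5,460.00
Total: $139,392.50 + $5,460.00 = $144,852.50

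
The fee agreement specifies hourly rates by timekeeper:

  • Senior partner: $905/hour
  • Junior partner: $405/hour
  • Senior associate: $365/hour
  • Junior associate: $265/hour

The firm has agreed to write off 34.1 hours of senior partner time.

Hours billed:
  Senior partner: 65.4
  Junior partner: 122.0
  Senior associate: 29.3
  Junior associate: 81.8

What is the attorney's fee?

Senior partner: 65.4 × $905 = $59,187.00
Junior partner: 122.0 × $405 = $49,410.00
Senior associate: 29.3 × $365 = $10,694.50
Junior associate: 81.8 × $265 = $21,677.00
Subtotal: $140,968.50
Write-off: 34.1 × $905 = $30,860.50
Total: $140,968.50 − $30,860.50 = $110,108.00

$110,108.00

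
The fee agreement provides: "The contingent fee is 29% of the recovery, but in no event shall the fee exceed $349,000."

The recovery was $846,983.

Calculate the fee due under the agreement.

29% of $846,983 = $245,625.07
That is under the $349,000 cap.

$245,625.07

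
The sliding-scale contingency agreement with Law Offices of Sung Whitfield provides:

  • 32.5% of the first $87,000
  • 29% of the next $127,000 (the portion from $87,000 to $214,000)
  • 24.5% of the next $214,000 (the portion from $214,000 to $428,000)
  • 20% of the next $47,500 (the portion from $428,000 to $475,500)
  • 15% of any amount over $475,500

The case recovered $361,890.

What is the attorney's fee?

$101,338.05

First $87,000 at 32.5% = $28,275.00
Next $127,000 at 29% = $36,830.00
Remaining $147,890 at 24.5% = $36,233.05
Fee: $28,275.00 + $36,830.00 + $36,233.05 = $101,338.05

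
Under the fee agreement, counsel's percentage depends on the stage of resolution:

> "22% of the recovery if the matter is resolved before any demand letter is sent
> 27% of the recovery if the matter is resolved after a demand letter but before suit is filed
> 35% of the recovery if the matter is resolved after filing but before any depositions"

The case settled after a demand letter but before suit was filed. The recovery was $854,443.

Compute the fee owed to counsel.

$230,699.61

The matter settled after a demand letter but before suit was filed, so the 27% rate applies.
$854,443 × 27% = $230,699.61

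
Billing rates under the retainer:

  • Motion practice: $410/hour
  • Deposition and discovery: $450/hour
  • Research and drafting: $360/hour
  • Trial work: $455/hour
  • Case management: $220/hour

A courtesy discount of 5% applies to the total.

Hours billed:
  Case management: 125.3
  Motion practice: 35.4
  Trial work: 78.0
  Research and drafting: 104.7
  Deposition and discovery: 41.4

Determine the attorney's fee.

Motion practice: 35.4 × $410 = $14,514.00
Deposition and discovery: 41.4 × $450 = $18,630.00
Research and drafting: 104.7 × $360 = $37,692.00
Trial work: 78.0 × $455 = $35,490.00
Case management: 125.3 × $220 = $27,566.00
Subtotal: $133,892.00
Less 5% discount: −$6,694.60
Total: $133,892.00 − $6,694.60 = $127,197.40

$127,197.40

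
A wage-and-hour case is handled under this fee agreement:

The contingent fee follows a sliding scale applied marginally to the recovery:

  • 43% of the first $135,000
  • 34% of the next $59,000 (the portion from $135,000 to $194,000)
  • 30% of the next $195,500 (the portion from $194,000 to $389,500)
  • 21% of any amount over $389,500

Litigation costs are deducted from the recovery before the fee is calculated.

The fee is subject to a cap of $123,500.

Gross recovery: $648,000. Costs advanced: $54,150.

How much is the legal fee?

$123,500.00

Fee base (net of costs): $648,000 − $54,150 = $593,850
First $135,000 at 43% = $58,050.00
Next $59,000 at 34% = $20,060.00
Next $195,500 at 30% = $58,650.00
Remaining $204,350 at 21% = $42,913.50
Fee: $58,050.00 + $20,060.00 + $58,650.00 + $42,913.50 = $179,673.50
$179,673.50 exceeds the $123,500 cap, so the fee is capped at $123,500.00.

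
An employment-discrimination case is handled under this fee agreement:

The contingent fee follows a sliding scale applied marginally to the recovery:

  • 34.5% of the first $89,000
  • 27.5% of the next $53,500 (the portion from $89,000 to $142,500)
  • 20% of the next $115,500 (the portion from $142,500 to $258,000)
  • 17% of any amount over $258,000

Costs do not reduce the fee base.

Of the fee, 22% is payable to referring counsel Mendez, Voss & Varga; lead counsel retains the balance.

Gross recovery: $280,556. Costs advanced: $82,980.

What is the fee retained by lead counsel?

$56,434.58

Fee base is the gross recovery, $280,556; costs are reimbursed separately.
First $89,000 at 34.5% = $30,705.00
Next $53,500 at 27.5% = $14,712.50
Next $115,500 at 20% = $23,100.00
Remaining $22,556 at 17% = $3,834.52
Fee: $30,705.00 + $14,712.50 + $23,100.00 + $3,834.52 = $72,352.02
Referral share: 22% of $72,352.02 = $15,917.44; lead counsel retains $72,352.02 − $15,917.44 = $56,434.58.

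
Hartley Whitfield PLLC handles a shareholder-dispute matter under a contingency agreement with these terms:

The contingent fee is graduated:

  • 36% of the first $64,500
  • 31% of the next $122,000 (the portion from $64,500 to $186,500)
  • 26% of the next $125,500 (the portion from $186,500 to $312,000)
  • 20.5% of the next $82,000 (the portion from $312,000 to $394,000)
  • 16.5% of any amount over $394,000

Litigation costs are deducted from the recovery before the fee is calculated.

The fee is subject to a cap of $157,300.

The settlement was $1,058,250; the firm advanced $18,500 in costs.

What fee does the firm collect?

Fee base (net of costs): $1,058,250 − $18,500 = $1,039,750
First $64,500 at 36% = $23,220.00
Next $122,000 at 31% = $37,820.00
Next $125,500 at 26% = $32,630.00
Next $82,000 at 20.5% = $16,810.00
Remaining $645,750 at 16.5% = $106,548.75
Fee: $23,220.00 + $37,820.00 + $32,630.00 + $16,810.00 + $106,548.75 = $217,028.75
$217,028.75 exceeds the $157,300 cap, so the fee is capped at $157,300.00.

$157,300.00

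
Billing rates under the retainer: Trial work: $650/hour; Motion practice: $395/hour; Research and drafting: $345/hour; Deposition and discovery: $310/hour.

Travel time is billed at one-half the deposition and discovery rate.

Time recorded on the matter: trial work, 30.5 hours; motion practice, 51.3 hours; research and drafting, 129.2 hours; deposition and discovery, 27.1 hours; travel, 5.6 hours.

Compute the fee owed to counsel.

Trial work: 30.5 × $650 = $19,825.00
Motion practice: 51.3 × $395 = $20,263.50
Research and drafting: 129.2 × $345 = $44,574.00
Deposition and discovery: 27.1 × $310 = $8,401.00
Subtotal: $19,825.00 + $20,263.50 + $44,574.00 + $8,401.00 = $93,063.50
Travel: 5.6 × ($310 ÷ 2) = 5.6 × $155.00 = $868.00
Total: $93,063.50 + $868.00 = $93,931.50

$93,931.50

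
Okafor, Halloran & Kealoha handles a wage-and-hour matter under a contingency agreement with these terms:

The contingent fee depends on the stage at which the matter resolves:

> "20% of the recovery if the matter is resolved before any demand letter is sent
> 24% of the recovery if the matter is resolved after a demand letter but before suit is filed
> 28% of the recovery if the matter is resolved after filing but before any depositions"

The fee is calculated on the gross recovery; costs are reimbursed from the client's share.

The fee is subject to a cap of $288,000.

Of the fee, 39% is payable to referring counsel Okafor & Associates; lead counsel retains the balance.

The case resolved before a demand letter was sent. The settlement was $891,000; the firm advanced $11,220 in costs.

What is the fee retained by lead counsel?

Fee base is the gross recovery, $891,000; costs are reimbursed separately.
The matter resolved before a demand letter was sent, so the 20% rate applies.
$891,000 × 20% = $178,200.00
$178,200.00 is under the $288,000 cap.
Referral share: 39% of $178,200.00 = $69,498.00; lead counsel retains $178,200.00 − $69,498.00 = $108,702.00.

$108,702.00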